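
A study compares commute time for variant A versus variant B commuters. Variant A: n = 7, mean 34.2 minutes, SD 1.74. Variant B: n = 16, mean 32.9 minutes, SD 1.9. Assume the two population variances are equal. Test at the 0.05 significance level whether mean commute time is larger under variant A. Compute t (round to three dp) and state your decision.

Let group 1 = variant A, group 2 = variant B. H0: μ_1 = μ_2; H1: μ_1 > μ_2 (two-sample pooled-variance t-test, right-tailed).
s_p² = [(7−1)·1.74² + (16−1)·1.9²]/(7+16−2) = 3.4436
t = (34.2 − 32.9)/√[3.4436·(1/7 + 1/16)] = 1.546
df = n₁ + n₂ − 2 = 21
p-value = P(T ≥ 1.546) ≈ 0.069
Since p ≈ 0.069 > α = 0.05, fail to reject H0; the data do not provide sufficient evidence against H0.

t = 1.546; fail to reject H0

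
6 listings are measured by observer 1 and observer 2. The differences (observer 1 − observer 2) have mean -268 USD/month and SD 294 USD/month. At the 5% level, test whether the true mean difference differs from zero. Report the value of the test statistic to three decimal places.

-2.233

H0: μ_d = 0; H1: μ_d ≠ 0 (paired t-test on the differences, two-sided).
t = d̄/(s_d/√n) = -268/(294/√6) = -2.233
df = n − 1 = 5
Two-sided p-value ≈ 0.076
Since p ≈ 0.076 > α = 0.05, fail to reject H0; the evidence is not statistically significant.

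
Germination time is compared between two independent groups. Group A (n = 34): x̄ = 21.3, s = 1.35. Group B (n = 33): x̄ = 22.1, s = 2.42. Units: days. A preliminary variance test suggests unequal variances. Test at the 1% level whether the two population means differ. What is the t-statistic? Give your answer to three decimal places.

-1.664

Let group 1 = group A, group 2 = group B. H0: μ_1 = μ_2; H1: μ_1 ≠ μ_2 (Welch's two-sample t-test, two-sided).
t = (x̄_1 − x̄_2)/√(s_1²/n_1 + s_2²/n_2) = (21.3 − 22.1)/√(1.35²/34 + 2.42²/33) = -1.664
Welch–Satterthwaite df ≈ 49.84
Two-sided p-value ≈ 0.102
Since p ≈ 0.102 > α = 0.01, fail to reject H0; the evidence is not statistically significant.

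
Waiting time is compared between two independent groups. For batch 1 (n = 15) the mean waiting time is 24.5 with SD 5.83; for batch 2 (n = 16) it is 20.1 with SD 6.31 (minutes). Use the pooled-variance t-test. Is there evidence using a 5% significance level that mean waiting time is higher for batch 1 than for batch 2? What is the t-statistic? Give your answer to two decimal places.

2.01

Let group 1 = batch 1, group 2 = batch 2. H0: μ_1 = μ_2; H1: μ_1 > μ_2 (two-sample pooled-variance t-test, right-tailed).
s_p² = [(15−1)·5.83² + (16−1)·6.31²]/(15+16−2) = 37.003
t = (24.5 − 20.1)/√[37.003·(1/15 + 1/16)] = 2.01
df = n₁ + n₂ − 2 = 29
p-value = P(T ≥ 2.01) ≈ 0.0268
Since p ≈ 0.0268 < α = 0.05, reject H0; the data support H1.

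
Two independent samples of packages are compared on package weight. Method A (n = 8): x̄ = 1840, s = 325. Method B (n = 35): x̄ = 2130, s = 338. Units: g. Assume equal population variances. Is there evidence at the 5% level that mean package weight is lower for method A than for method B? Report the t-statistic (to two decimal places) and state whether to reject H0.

Let group 1 = method A, group 2 = method B. H0: μ_1 = μ_2; H1: μ_1 < μ_2 (two-sample pooled-variance t-test, left-tailed).
s_p² = [(8−1)·325² + (35−1)·338²]/(8+35−2) = 112772
t = (1840 − 2130)/√[112772·(1/8 + 1/35)] = -2.20
df = n₁ + n₂ − 2 = 41
p-value = P(T ≤ -2.20) ≈ 0.017
Since p ≈ 0.017 < α = 0.05, reject H0; the data support H1.

t = -2.20; reject H0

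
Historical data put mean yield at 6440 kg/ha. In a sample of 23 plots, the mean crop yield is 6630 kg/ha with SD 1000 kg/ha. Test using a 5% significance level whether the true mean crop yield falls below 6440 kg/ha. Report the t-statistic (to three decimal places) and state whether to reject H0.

H0: μ = 6440; H1: μ < 6440 (one-sample t-test, left-tailed).
t = (x̄ − μ₀)/(s/√n) = (6630 − 6440)/(1000/√23) = 0.911
df = n − 1 = 22
p-value = P(T ≤ 0.911) ≈ 0.8140
Since p ≈ 0.8140 > α = 0.05, fail to reject H0; the evidence is not statistically significant.

t = 0.911; fail to reject H0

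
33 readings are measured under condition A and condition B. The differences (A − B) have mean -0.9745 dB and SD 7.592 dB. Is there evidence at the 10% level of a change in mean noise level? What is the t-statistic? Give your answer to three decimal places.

-0.737

H0: μ_d = 0; H1: μ_d ≠ 0 (paired t-test on the differences, two-sided).
t = d̄/(s_d/√n) = -0.9745/(7.592/√33) = -0.737
df = n − 1 = 32
Two-sided p-value ≈ 0.466
Since p ≈ 0.466 > α = 0.1, fail to reject H0; the evidence is not statistically significant.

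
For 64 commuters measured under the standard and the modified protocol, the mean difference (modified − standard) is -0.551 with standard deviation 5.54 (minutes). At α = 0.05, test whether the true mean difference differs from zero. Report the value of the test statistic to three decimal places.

H0: μ_d = 0; H1: μ_d ≠ 0 (paired t-test on the differences, two-sided).
t = d̄/(s_d/√n) = -0.551/(5.54/√64) = -0.796
df = n − 1 = 63
Two-sided p-value ≈ 0.429
Since p ≈ 0.429 > α = 0.05, fail to reject H0; the data do not provide sufficient evidence against H0.

-0.796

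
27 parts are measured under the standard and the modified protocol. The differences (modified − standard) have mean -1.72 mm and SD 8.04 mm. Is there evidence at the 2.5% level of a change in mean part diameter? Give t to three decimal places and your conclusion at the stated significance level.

t = -1.112; fail to reject H0

H0: μ_d = 0; H1: μ_d ≠ 0 (paired t-test on the differences, two-sided).
t = d̄/(s_d/√n) = -1.72/(8.04/√27) = -1.112
df = n − 1 = 26
Two-sided p-value ≈ 0.2765
Since p ≈ 0.2765 > α = 0.025, fail to reject H0; the evidence is not statistically significant.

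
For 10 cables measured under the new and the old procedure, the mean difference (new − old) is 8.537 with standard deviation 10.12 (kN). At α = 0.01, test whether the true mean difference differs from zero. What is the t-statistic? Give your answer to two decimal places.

2.67

H0: μ_d = 0; H1: μ_d ≠ 0 (paired t-test on the differences, two-sided).
t = d̄/(s_d/√n) = 8.537/(10.12/√10) = 2.67
df = n − 1 = 9
Two-sided p-value ≈ 0.026
Since p ≈ 0.026 > α = 0.01, fail to reject H0; the evidence is not statistically significant.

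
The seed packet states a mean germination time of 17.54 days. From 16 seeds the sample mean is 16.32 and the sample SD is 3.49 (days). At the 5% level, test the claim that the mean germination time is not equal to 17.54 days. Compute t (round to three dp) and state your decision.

H0: μ = 17.54; H1: μ ≠ 17.54 (one-sample t-test, two-sided).
t = (x̄ − μ₀)/(s/√n) = (16.32 − 17.54)/(3.49/√16) = -1.398
df = n − 1 = 15
Two-sided p-value ≈ 0.182
Since p ≈ 0.182 > α = 0.05, fail to reject H0; the data do not provide sufficient evidence against H0.

t = -1.398; fail to reject H0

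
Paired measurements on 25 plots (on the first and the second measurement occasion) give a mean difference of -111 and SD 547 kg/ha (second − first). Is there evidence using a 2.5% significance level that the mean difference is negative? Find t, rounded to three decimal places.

H0: μ_d = 0; H1: μ_d < 0 (paired t-test on the differences, left-tailed).
t = d̄/(s_d/√n) = -111/(547/√25) = -1.015
df = n − 1 = 24
p-value = P(T ≤ -1.015) ≈ 0.160
Since p ≈ 0.160 > α = 0.025, fail to reject H0; the data do not provide sufficient evidence against H0.

-1.015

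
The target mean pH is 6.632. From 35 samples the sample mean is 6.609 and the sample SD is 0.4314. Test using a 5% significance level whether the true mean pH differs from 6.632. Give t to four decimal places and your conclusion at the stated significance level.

H0: μ = 6.632; H1: μ ≠ 6.632 (one-sample t-test, two-sided).
t = (x̄ − μ₀)/(s/√n) = (6.609 − 6.632)/(0.4314/√35) = -0.3154
df = n − 1 = 34
Two-sided p-value ≈ 0.754
Since p ≈ 0.754 > α = 0.05, fail to reject H0; the data do not provide sufficient evidence against H0.

t = -0.3154; fail to reject H0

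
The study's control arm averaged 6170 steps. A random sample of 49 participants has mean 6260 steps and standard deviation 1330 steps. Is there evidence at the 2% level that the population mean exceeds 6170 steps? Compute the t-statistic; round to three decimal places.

H0: μ = 6170; H1: μ > 6170 (one-sample t-test, right-tailed).
t = (x̄ − μ₀)/(s/√n) = (6260 − 6170)/(1330/√49) = 0.474
df = n − 1 = 48
p-value = P(T ≥ 0.474) ≈ 0.319
Since p ≈ 0.319 > α = 0.02, fail to reject H0; the evidence is not statistically significant.

0.474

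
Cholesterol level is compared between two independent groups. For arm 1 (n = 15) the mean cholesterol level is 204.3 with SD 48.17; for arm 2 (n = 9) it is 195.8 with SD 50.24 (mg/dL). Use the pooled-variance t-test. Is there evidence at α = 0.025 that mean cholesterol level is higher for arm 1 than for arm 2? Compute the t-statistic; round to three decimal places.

0.412

Let group 1 = arm 1, group 2 = arm 2. H0: μ_1 = μ_2; H1: μ_1 > μ_2 (two-sample pooled-variance t-test, right-tailed).
s_p² = [(15−1)·48.17² + (9−1)·50.24²]/(15+9−2) = 2394.42
t = (204.3 − 195.8)/√[2394.42·(1/15 + 1/9)] = 0.412
df = n₁ + n₂ − 2 = 22
p-value = P(T ≥ 0.412) ≈ 0.342
Since p ≈ 0.342 > α = 0.025, fail to reject H0; the data do not provide sufficient evidence against H0.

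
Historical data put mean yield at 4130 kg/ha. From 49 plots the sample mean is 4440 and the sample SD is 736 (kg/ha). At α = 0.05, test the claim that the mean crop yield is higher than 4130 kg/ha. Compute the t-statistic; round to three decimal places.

H0: μ = 4130; H1: μ > 4130 (one-sample t-test, right-tailed).
t = (x̄ − μ₀)/(s/√n) = (4440 − 4130)/(736/√49) = 2.948
df = n − 1 = 48
p-value = P(T ≥ 2.948) ≈ 0.0025
Since p ≈ 0.0025 < α = 0.05, reject H0; the evidence is statistically significant.

2.948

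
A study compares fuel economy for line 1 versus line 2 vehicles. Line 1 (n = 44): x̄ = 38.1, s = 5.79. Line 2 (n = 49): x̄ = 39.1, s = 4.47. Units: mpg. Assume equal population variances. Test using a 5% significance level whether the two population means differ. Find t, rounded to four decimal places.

-0.9374

Let group 1 = line 1, group 2 = line 2. H0: μ_1 = μ_2; H1: μ_1 ≠ μ_2 (two-sample pooled-variance t-test, two-sided).
s_p² = [(44−1)·5.79² + (49−1)·4.47²]/(44+49−2) = 26.3804
t = (38.1 − 39.1)/√[26.3804·(1/44 + 1/49)] = -0.9374
df = n₁ + n₂ − 2 = 91
Two-sided p-value ≈ 0.3510
Since p ≈ 0.3510 > α = 0.05, fail to reject H0; the evidence is not statistically significant.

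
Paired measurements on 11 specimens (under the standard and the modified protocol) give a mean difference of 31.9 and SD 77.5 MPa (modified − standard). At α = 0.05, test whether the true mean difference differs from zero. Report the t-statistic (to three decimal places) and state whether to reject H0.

t = 1.365; fail to reject H0

H0: μ_d = 0; H1: μ_d ≠ 0 (paired t-test on the differences, two-sided).
t = d̄/(s_d/√n) = 31.9/(77.5/√11) = 1.365
df = n − 1 = 10
Two-sided p-value ≈ 0.2021
Since p ≈ 0.2021 > α = 0.05, fail to reject H0; the evidence is not statistically significant.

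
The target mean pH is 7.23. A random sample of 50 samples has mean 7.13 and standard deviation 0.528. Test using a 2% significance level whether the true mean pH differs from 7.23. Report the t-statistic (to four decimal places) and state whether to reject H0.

H0: μ = 7.23; H1: μ ≠ 7.23 (one-sample t-test, two-sided).
t = (x̄ − μ₀)/(s/√n) = (7.13 − 7.23)/(0.528/√50) = -1.3392
df = n − 1 = 49
Two-sided p-value ≈ 0.1867
Since p ≈ 0.1867 > α = 0.02, fail to reject H0; the evidence is not statistically significant.

t = -1.3392; fail to reject H0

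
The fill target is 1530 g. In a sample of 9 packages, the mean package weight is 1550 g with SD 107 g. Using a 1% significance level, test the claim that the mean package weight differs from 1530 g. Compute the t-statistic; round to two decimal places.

H0: μ = 1530; H1: μ ≠ 1530 (one-sample t-test, two-sided).
t = (x̄ − μ₀)/(s/√n) = (1550 − 1530)/(107/√9) = 0.56
df = n − 1 = 8
Two-sided p-value ≈ 0.590
Since p ≈ 0.590 > α = 0.01, fail to reject H0; the evidence is not statistically significant.

0.56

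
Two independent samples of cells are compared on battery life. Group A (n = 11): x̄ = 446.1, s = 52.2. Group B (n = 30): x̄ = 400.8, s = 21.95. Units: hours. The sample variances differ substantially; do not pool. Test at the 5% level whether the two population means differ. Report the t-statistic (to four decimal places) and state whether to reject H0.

Let group 1 = group A, group 2 = group B. H0: μ_1 = μ_2; H1: μ_1 ≠ μ_2 (Welch's two-sample t-test, two-sided).
t = (x̄_1 − x̄_2)/√(s_1²/n_1 + s_2²/n_2) = (446.1 − 400.8)/√(52.2²/11 + 21.95²/30) = 2.7892
Welch–Satterthwaite df ≈ 11.32
Two-sided p-value ≈ 0.017
Since p ≈ 0.017 < α = 0.05, reject H0; the evidence is statistically significant.

t = 2.7892; reject H0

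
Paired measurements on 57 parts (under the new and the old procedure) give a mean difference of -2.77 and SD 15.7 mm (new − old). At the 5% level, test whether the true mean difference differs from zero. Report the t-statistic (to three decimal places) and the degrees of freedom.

H0: μ_d = 0; H1: μ_d ≠ 0 (paired t-test on the differences, two-sided).
t = d̄/(s_d/√n) = -2.77/(15.7/√57) = -1.332
df = n − 1 = 56
Two-sided p-value ≈ 0.1882
Since p ≈ 0.1882 > α = 0.05, fail to reject H0; the data do not provide sufficient evidence against H0.

t = -1.332, df = 56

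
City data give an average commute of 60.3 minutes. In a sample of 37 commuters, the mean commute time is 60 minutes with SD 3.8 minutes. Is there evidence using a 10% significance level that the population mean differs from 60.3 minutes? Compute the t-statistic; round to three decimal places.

-0.480

H0: μ = 60.3; H1: μ ≠ 60.3 (one-sample t-test, two-sided).
t = (x̄ − μ₀)/(s/√n) = (60 − 60.3)/(3.8/√37) = -0.480
df = n − 1 = 36
Two-sided p-value ≈ 0.634
Since p ≈ 0.634 > α = 0.1, fail to reject H0; the evidence is not statistically significant.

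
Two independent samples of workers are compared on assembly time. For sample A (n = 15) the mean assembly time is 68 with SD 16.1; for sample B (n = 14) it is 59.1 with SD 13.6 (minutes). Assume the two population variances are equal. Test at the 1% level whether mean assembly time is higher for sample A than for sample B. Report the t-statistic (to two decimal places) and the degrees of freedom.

Let group 1 = sample A, group 2 = sample B. H0: μ_1 = μ_2; H1: μ_1 > μ_2 (two-sample pooled-variance t-test, right-tailed).
s_p² = [(15−1)·16.1² + (14−1)·13.6²]/(15+14−2) = 223.46
t = (68 − 59.1)/√[223.46·(1/15 + 1/14)] = 1.60
df = n₁ + n₂ − 2 = 27
p-value = P(T ≥ 1.60) ≈ 0.0604
Since p ≈ 0.0604 > α = 0.01, fail to reject H0; the data do not provide sufficient evidence against H0.

t = 1.60, df = 27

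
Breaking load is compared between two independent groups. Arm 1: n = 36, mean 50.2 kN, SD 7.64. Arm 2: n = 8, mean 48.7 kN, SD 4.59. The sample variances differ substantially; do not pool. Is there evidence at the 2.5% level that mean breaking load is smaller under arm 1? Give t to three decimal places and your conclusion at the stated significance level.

t = 0.727; fail to reject H0

Let group 1 = arm 1, group 2 = arm 2. H0: μ_1 = μ_2; H1: μ_1 < μ_2 (Welch's two-sample t-test, left-tailed).
t = (x̄_1 − x̄_2)/√(s_1²/n_1 + s_2²/n_2) = (50.2 − 48.7)/√(7.64²/36 + 4.59²/8) = 0.727
Welch–Satterthwaite df ≈ 16.99
p-value = P(T ≤ 0.727) ≈ 0.7615
Since p ≈ 0.7615 > α = 0.025, fail to reject H0; the evidence is not statistically significant.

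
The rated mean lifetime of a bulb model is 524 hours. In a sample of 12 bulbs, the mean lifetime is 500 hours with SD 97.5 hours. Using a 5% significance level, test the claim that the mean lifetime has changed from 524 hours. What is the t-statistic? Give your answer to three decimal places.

-0.853

H0: μ = 524; H1: μ ≠ 524 (one-sample t-test, two-sided).
t = (x̄ − μ₀)/(s/√n) = (500 − 524)/(97.5/√12) = -0.853
df = n − 1 = 11
Two-sided p-value ≈ 0.4120
Since p ≈ 0.4120 > α = 0.05, fail to reject H0; the data do not provide sufficient evidence against H0.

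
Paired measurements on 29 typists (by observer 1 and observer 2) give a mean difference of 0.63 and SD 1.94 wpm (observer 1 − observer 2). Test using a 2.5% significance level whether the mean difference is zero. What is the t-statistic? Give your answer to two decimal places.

H0: μ_d = 0; H1: μ_d ≠ 0 (paired t-test on the differences, two-sided).
t = d̄/(s_d/√n) = 0.63/(1.94/√29) = 1.75
df = n − 1 = 28
Two-sided p-value ≈ 0.0913
Since p ≈ 0.0913 > α = 0.025, fail to reject H0; the evidence is not statistically significant.

1.75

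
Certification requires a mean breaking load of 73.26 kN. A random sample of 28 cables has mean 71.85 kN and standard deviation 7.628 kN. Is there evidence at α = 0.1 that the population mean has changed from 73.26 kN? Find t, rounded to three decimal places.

-0.978

H0: μ = 73.26; H1: μ ≠ 73.26 (one-sample t-test, two-sided).
t = (x̄ − μ₀)/(s/√n) = (71.85 − 73.26)/(7.628/√28) = -0.978
df = n − 1 = 27
Two-sided p-value ≈ 0.337
Since p ≈ 0.337 > α = 0.1, fail to reject H0; the evidence is not statistically significant.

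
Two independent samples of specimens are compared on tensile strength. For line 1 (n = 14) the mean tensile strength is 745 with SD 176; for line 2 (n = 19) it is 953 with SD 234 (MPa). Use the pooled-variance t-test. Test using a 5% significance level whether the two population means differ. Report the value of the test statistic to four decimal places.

-2.7905

Let group 1 = line 1, group 2 = line 2. H0: μ_1 = μ_2; H1: μ_1 ≠ μ_2 (two-sample pooled-variance t-test, two-sided).
s_p² = [(14−1)·176² + (19−1)·234²]/(14+19−2) = 44783.7
t = (745 − 953)/√[44783.7·(1/14 + 1/19)] = -2.7905
df = n₁ + n₂ − 2 = 31
Two-sided p-value ≈ 0.0089
Since p ≈ 0.0089 < α = 0.05, reject H0; the data support H1.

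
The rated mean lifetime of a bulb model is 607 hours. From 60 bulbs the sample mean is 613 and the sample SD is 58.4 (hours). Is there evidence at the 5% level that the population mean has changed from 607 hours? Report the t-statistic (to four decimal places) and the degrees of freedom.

H0: μ = 607; H1: μ ≠ 607 (one-sample t-test, two-sided).
t = (x̄ − μ₀)/(s/√n) = (613 − 607)/(58.4/√60) = 0.7958
df = n − 1 = 59
Two-sided p-value ≈ 0.429
Since p ≈ 0.429 > α = 0.05, fail to reject H0; the data do not provide sufficient evidence against H0.

t = 0.7958, df = 59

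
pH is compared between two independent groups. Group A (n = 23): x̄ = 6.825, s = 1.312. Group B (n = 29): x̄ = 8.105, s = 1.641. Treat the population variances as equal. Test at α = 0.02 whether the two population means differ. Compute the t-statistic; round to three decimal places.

-3.046

Let group 1 = group A, group 2 = group B. H0: μ_1 = μ_2; H1: μ_1 ≠ μ_2 (two-sample pooled-variance t-test, two-sided).
s_p² = [(23−1)·1.312² + (29−1)·1.641²]/(23+29−2) = 2.2654
t = (6.825 − 8.105)/√[2.2654·(1/23 + 1/29)] = -3.046
df = n₁ + n₂ − 2 = 50
Two-sided p-value ≈ 0.0037
Since p ≈ 0.0037 < α = 0.02, reject H0; the data support H1.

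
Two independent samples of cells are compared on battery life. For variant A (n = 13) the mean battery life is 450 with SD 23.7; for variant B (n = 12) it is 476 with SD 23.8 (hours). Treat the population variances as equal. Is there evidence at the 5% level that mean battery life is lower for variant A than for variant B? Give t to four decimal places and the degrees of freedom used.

t = -2.7349, df = 23

Let group 1 = variant A, group 2 = variant B. H0: μ_1 = μ_2; H1: μ_1 < μ_2 (two-sample pooled-variance t-test, left-tailed).
s_p² = [(13−1)·23.7² + (12−1)·23.8²]/(13+12−2) = 563.962
t = (450 − 476)/√[563.962·(1/13 + 1/12)] = -2.7349
df = n₁ + n₂ − 2 = 23
p-value = P(T ≤ -2.7349) ≈ 0.006
Since p ≈ 0.006 < α = 0.05, reject H0; the evidence is statistically significant.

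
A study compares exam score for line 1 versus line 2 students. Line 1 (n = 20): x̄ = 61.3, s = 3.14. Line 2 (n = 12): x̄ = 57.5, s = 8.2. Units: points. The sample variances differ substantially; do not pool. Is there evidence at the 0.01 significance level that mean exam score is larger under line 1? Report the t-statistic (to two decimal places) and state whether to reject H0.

t = 1.54; fail to reject H0

Let group 1 = line 1, group 2 = line 2. H0: μ_1 = μ_2; H1: μ_1 > μ_2 (Welch's two-sample t-test, right-tailed).
t = (x̄_1 − x̄_2)/√(s_1²/n_1 + s_2²/n_2) = (61.3 − 57.5)/√(3.14²/20 + 8.2²/12) = 1.54
Welch–Satterthwaite df ≈ 12.96
p-value = P(T ≥ 1.54) ≈ 0.0739
Since p ≈ 0.0739 > α = 0.01, fail to reject H0; the data do not provide sufficient evidence against H0.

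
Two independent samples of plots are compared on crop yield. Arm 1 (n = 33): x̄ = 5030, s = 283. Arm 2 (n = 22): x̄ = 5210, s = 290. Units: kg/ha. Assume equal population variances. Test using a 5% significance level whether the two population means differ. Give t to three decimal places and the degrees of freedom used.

Let group 1 = arm 1, group 2 = arm 2. H0: μ_1 = μ_2; H1: μ_1 ≠ μ_2 (two-sample pooled-variance t-test, two-sided).
s_p² = [(33−1)·283² + (22−1)·290²]/(33+22−2) = 81678.3
t = (5030 − 5210)/√[81678.3·(1/33 + 1/22)] = -2.288
df = n₁ + n₂ − 2 = 53
Two-sided p-value ≈ 0.0261
Since p ≈ 0.0261 < α = 0.05, reject H0; the evidence is statistically significant.

t = -2.288, df = 53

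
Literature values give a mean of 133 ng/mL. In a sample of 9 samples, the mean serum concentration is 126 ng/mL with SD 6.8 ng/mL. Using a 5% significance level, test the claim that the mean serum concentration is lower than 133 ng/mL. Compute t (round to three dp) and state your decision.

H0: μ = 133; H1: μ < 133 (one-sample t-test, left-tailed).
t = (x̄ − μ₀)/(s/√n) = (126 − 133)/(6.8/√9) = -3.088
df = n − 1 = 8
p-value = P(T ≤ -3.088) ≈ 0.007
Since p ≈ 0.007 < α = 0.05, reject H0; the evidence is statistically significant.

t = -3.088; reject H0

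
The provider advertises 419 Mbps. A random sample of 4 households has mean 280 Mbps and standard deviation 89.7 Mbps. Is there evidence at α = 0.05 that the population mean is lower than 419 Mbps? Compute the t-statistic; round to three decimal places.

-3.099

H0: μ = 419; H1: μ < 419 (one-sample t-test, left-tailed).
t = (x̄ − μ₀)/(s/√n) = (280 − 419)/(89.7/√4) = -3.099
df = n − 1 = 3
p-value = P(T ≤ -3.099) ≈ 0.027
Since p ≈ 0.027 < α = 0.05, reject H0; the evidence is statistically significant.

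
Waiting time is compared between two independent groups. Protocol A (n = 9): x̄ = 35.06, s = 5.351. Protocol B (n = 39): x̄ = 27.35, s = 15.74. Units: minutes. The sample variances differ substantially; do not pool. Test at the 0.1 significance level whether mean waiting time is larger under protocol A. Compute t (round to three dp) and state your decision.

Let group 1 = protocol A, group 2 = protocol B. H0: μ_1 = μ_2; H1: μ_1 > μ_2 (Welch's two-sample t-test, right-tailed).
t = (x̄_1 − x̄_2)/√(s_1²/n_1 + s_2²/n_2) = (35.06 − 27.35)/√(5.351²/9 + 15.74²/39) = 2.497
Welch–Satterthwaite df ≈ 39.06
p-value = P(T ≥ 2.497) ≈ 0.0084
Since p ≈ 0.0084 < α = 0.1, reject H0; the data support H1.

t = 2.497; reject H0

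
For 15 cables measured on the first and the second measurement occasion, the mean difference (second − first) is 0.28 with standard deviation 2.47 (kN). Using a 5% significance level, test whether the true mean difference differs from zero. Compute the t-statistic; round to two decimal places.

H0: μ_d = 0; H1: μ_d ≠ 0 (paired t-test on the differences, two-sided).
t = d̄/(s_d/√n) = 0.28/(2.47/√15) = 0.44
df = n − 1 = 14
Two-sided p-value ≈ 0.6673
Since p ≈ 0.6673 > α = 0.05, fail to reject H0; the evidence is not statistically significant.

0.44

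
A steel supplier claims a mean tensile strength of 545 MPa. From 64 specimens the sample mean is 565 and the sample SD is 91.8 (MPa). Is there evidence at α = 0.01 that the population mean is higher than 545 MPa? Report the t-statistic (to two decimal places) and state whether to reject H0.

H0: μ = 545; H1: μ > 545 (one-sample t-test, right-tailed).
t = (x̄ − μ₀)/(s/√n) = (565 − 545)/(91.8/√64) = 1.74
df = n − 1 = 63
p-value = P(T ≥ 1.74) ≈ 0.0431
Since p ≈ 0.0431 > α = 0.01, fail to reject H0; the data do not provide sufficient evidence against H0.

t = 1.74; fail to reject H0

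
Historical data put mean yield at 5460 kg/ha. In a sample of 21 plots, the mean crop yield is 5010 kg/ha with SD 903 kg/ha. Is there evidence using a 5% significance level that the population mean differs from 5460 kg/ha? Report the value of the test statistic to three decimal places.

H0: μ = 5460; H1: μ ≠ 5460 (one-sample t-test, two-sided).
t = (x̄ − μ₀)/(s/√n) = (5010 − 5460)/(903/√21) = -2.284
df = n − 1 = 20
Two-sided p-value ≈ 0.033
Since p ≈ 0.033 < α = 0.05, reject H0; the evidence is statistically significant.

-2.284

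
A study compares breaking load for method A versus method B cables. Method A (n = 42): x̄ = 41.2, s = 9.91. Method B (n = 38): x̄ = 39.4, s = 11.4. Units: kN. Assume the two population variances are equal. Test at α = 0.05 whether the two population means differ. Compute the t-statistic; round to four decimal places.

Let group 1 = method A, group 2 = method B. H0: μ_1 = μ_2; H1: μ_1 ≠ μ_2 (two-sample pooled-variance t-test, two-sided).
s_p² = [(42−1)·9.91² + (38−1)·11.4²]/(42+38−2) = 113.27
t = (41.2 − 39.4)/√[113.27·(1/42 + 1/38)] = 0.7554
df = n₁ + n₂ − 2 = 78
Two-sided p-value ≈ 0.452
Since p ≈ 0.452 > α = 0.05, fail to reject H0; the evidence is not statistically significant.

0.7554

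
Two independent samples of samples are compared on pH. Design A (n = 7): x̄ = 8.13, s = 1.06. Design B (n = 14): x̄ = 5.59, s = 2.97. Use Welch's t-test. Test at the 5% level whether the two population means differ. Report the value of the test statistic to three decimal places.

Let group 1 = design A, group 2 = design B. H0: μ_1 = μ_2; H1: μ_1 ≠ μ_2 (Welch's two-sample t-test, two-sided).
t = (x̄_1 − x̄_2)/√(s_1²/n_1 + s_2²/n_2) = (8.13 − 5.59)/√(1.06²/7 + 2.97²/14) = 2.857
Welch–Satterthwaite df ≈ 17.94
Two-sided p-value ≈ 0.0105
Since p ≈ 0.0105 < α = 0.05, reject H0; the evidence is statistically significant.

2.857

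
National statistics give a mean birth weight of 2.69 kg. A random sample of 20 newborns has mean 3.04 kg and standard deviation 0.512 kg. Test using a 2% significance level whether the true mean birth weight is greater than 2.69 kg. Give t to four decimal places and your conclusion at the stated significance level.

H0: μ = 2.69; H1: μ > 2.69 (one-sample t-test, right-tailed).
t = (x̄ − μ₀)/(s/√n) = (3.04 − 2.69)/(0.512/√20) = 3.0571
df = n − 1 = 19
p-value = P(T ≥ 3.0571) ≈ 0.0032
Since p ≈ 0.0032 < α = 0.02, reject H0; the evidence is statistically significant.

t = 3.0571; reject H0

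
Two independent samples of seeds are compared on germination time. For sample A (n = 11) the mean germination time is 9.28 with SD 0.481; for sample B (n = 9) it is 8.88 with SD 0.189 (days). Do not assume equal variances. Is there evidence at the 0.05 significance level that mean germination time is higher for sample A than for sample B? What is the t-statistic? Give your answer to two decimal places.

Let group 1 = sample A, group 2 = sample B. H0: μ_1 = μ_2; H1: μ_1 > μ_2 (Welch's two-sample t-test, right-tailed).
t = (x̄_1 − x̄_2)/√(s_1²/n_1 + s_2²/n_2) = (9.28 − 8.88)/√(0.481²/11 + 0.189²/9) = 2.53
Welch–Satterthwaite df ≈ 13.53
p-value = P(T ≥ 2.53) ≈ 0.0123
Since p ≈ 0.0123 < α = 0.05, reject H0; the evidence is statistically significant.

2.53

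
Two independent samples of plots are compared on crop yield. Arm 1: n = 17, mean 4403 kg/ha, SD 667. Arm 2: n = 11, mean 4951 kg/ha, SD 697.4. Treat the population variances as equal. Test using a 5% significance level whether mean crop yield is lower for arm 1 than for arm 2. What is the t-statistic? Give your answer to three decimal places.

-2.086

Let group 1 = arm 1, group 2 = arm 2. H0: μ_1 = μ_2; H1: μ_1 < μ_2 (two-sample pooled-variance t-test, left-tailed).
s_p² = [(17−1)·667² + (11−1)·697.4²]/(17+11−2) = 460842
t = (4403 − 4951)/√[460842·(1/17 + 1/11)] = -2.086
df = n₁ + n₂ − 2 = 26
p-value = P(T ≤ -2.086) ≈ 0.023
Since p ≈ 0.023 < α = 0.05, reject H0; the evidence is statistically significant.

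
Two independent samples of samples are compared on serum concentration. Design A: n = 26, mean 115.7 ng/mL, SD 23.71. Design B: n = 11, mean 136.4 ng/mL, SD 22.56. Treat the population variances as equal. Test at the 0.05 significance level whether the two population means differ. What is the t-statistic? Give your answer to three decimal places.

-2.461

Let group 1 = design A, group 2 = design B. H0: μ_1 = μ_2; H1: μ_1 ≠ μ_2 (two-sample pooled-variance t-test, two-sided).
s_p² = [(26−1)·23.71² + (11−1)·22.56²]/(26+11−2) = 546.961
t = (115.7 − 136.4)/√[546.961·(1/26 + 1/11)] = -2.461
df = n₁ + n₂ − 2 = 35
Two-sided p-value ≈ 0.019
Since p ≈ 0.019 < α = 0.05, reject H0; the evidence is statistically significant.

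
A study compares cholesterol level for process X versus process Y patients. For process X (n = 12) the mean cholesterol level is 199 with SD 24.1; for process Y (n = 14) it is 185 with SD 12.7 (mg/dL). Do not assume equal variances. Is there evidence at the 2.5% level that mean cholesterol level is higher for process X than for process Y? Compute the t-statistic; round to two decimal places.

Let group 1 = process X, group 2 = process Y. H0: μ_1 = μ_2; H1: μ_1 > μ_2 (Welch's two-sample t-test, right-tailed).
t = (x̄_1 − x̄_2)/√(s_1²/n_1 + s_2²/n_2) = (199 − 185)/√(24.1²/12 + 12.7²/14) = 1.81
Welch–Satterthwaite df ≈ 16.09
p-value = P(T ≥ 1.81) ≈ 0.045
Since p ≈ 0.045 > α = 0.025, fail to reject H0; the evidence is not statistically significant.

1.81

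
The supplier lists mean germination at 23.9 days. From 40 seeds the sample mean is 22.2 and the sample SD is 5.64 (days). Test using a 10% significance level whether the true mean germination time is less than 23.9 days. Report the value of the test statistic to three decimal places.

H0: μ = 23.9; H1: μ < 23.9 (one-sample t-test, left-tailed).
t = (x̄ − μ₀)/(s/√n) = (22.2 − 23.9)/(5.64/√40) = -1.906
df = n − 1 = 39
p-value = P(T ≤ -1.906) ≈ 0.0320
Since p ≈ 0.0320 < α = 0.1, reject H0; the data support H1.

-1.906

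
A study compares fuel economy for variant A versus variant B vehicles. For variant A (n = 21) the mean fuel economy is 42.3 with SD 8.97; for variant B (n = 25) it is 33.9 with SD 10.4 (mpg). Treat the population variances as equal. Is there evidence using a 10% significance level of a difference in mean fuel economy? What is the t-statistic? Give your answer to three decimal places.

2.903

Let group 1 = variant A, group 2 = variant B. H0: μ_1 = μ_2; H1: μ_1 ≠ μ_2 (two-sample pooled-variance t-test, two-sided).
s_p² = [(21−1)·8.97² + (25−1)·10.4²]/(21+25−2) = 95.5695
t = (42.3 − 33.9)/√[95.5695·(1/21 + 1/25)] = 2.903
df = n₁ + n₂ − 2 = 44
Two-sided p-value ≈ 0.006
Since p ≈ 0.006 < α = 0.1, reject H0; the data support H1.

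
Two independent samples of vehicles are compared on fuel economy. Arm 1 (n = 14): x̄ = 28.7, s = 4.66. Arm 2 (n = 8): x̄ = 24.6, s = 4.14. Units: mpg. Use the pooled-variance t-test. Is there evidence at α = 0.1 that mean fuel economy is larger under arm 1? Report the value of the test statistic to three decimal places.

Let group 1 = arm 1, group 2 = arm 2. H0: μ_1 = μ_2; H1: μ_1 > μ_2 (two-sample pooled-variance t-test, right-tailed).
s_p² = [(14−1)·4.66² + (8−1)·4.14²]/(14+8−2) = 20.114
t = (28.7 − 24.6)/√[20.114·(1/14 + 1/8)] = 2.063
df = n₁ + n₂ − 2 = 20
p-value = P(T ≥ 2.063) ≈ 0.0262
Since p ≈ 0.0262 < α = 0.1, reject H0; the evidence is statistically significant.

2.063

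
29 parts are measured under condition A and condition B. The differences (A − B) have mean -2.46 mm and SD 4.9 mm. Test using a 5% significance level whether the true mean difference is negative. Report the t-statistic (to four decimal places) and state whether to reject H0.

t = -2.7036; reject H0

H0: μ_d = 0; H1: μ_d < 0 (paired t-test on the differences, left-tailed).
t = d̄/(s_d/√n) = -2.46/(4.9/√29) = -2.7036
df = n − 1 = 28
p-value = P(T ≤ -2.7036) ≈ 0.006
Since p ≈ 0.006 < α = 0.05, reject H0; the data support H1.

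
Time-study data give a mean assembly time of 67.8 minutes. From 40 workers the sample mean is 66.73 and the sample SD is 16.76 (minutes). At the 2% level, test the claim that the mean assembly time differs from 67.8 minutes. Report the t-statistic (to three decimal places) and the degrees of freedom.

t = -0.404, df = 39

H0: μ = 67.8; H1: μ ≠ 67.8 (one-sample t-test, two-sided).
t = (x̄ − μ₀)/(s/√n) = (66.73 − 67.8)/(16.76/√40) = -0.404
df = n − 1 = 39
Two-sided p-value ≈ 0.689
Since p ≈ 0.689 > α = 0.02, fail to reject H0; the evidence is not statistically significant.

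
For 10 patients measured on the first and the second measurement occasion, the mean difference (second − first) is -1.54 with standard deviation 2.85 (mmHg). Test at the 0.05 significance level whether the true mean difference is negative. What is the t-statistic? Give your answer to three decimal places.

-1.709

H0: μ_d = 0; H1: μ_d < 0 (paired t-test on the differences, left-tailed).
t = d̄/(s_d/√n) = -1.54/(2.85/√10) = -1.709
df = n − 1 = 9
p-value = P(T ≤ -1.709) ≈ 0.061
Since p ≈ 0.061 > α = 0.05, fail to reject H0; the evidence is not statistically significant.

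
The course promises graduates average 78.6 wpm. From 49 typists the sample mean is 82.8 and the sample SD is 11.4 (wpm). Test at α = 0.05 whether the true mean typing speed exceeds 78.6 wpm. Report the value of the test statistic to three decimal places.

2.579

H0: μ = 78.6; H1: μ > 78.6 (one-sample t-test, right-tailed).
t = (x̄ − μ₀)/(s/√n) = (82.8 − 78.6)/(11.4/√49) = 2.579
df = n − 1 = 48
p-value = P(T ≥ 2.579) ≈ 0.0065
Since p ≈ 0.0065 < α = 0.05, reject H0; the evidence is statistically significant.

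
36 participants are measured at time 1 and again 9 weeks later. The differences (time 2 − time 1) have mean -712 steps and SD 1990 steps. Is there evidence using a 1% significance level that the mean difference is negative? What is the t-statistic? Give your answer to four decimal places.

H0: μ_d = 0; H1: μ_d < 0 (paired t-test on the differences, left-tailed).
t = d̄/(s_d/√n) = -712/(1990/√36) = -2.1467
df = n − 1 = 35
p-value = P(T ≤ -2.1467) ≈ 0.019
Since p ≈ 0.019 > α = 0.01, fail to reject H0; the evidence is not statistically significant.

-2.1467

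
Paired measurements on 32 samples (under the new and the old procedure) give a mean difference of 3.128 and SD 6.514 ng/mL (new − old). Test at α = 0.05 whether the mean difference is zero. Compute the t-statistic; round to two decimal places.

H0: μ_d = 0; H1: μ_d ≠ 0 (paired t-test on the differences, two-sided).
t = d̄/(s_d/√n) = 3.128/(6.514/√32) = 2.72
df = n − 1 = 31
Two-sided p-value ≈ 0.011
Since p ≈ 0.011 < α = 0.05, reject H0; the evidence is statistically significant.

2.72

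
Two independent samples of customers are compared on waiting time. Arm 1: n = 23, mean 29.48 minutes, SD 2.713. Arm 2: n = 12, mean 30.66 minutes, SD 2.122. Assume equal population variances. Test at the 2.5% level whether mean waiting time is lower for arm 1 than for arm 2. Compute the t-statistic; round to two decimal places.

-1.31

Let group 1 = arm 1, group 2 = arm 2. H0: μ_1 = μ_2; H1: μ_1 < μ_2 (two-sample pooled-variance t-test, left-tailed).
s_p² = [(23−1)·2.713² + (12−1)·2.122²]/(23+12−2) = 6.40787
t = (29.48 − 30.66)/√[6.40787·(1/23 + 1/12)] = -1.31
df = n₁ + n₂ − 2 = 33
p-value = P(T ≤ -1.31) ≈ 0.100
Since p ≈ 0.100 > α = 0.025, fail to reject H0; the data do not provide sufficient evidence against H0.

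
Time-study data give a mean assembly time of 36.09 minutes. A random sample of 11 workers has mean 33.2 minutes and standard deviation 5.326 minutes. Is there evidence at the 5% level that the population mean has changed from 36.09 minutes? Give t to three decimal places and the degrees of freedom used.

t = -1.800, df = 10

H0: μ = 36.09; H1: μ ≠ 36.09 (one-sample t-test, two-sided).
t = (x̄ − μ₀)/(s/√n) = (33.2 − 36.09)/(5.326/√11) = -1.800
df = n − 1 = 10
Two-sided p-value ≈ 0.1021
Since p ≈ 0.1021 > α = 0.05, fail to reject H0; the data do not provide sufficient evidence against H0.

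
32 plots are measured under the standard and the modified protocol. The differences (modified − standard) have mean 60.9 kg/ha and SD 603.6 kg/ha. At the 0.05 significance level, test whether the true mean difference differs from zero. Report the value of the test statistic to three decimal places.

H0: μ_d = 0; H1: μ_d ≠ 0 (paired t-test on the differences, two-sided).
t = d̄/(s_d/√n) = 60.9/(603.6/√32) = 0.571
df = n − 1 = 31
Two-sided p-value ≈ 0.572
Since p ≈ 0.572 > α = 0.05, fail to reject H0; the data do not provide sufficient evidence against H0.

0.571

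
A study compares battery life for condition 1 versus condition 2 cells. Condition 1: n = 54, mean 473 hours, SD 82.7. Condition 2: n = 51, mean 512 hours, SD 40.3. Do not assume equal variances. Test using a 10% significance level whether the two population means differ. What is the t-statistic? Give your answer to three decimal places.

Let group 1 = condition 1, group 2 = condition 2. H0: μ_1 = μ_2; H1: μ_1 ≠ μ_2 (Welch's two-sample t-test, two-sided).
t = (x̄_1 − x̄_2)/√(s_1²/n_1 + s_2²/n_2) = (473 − 512)/√(82.7²/54 + 40.3²/51) = -3.098
Welch–Satterthwaite df ≈ 77.79
Two-sided p-value ≈ 0.003
Since p ≈ 0.003 < α = 0.1, reject H0; the evidence is statistically significant.

-3.098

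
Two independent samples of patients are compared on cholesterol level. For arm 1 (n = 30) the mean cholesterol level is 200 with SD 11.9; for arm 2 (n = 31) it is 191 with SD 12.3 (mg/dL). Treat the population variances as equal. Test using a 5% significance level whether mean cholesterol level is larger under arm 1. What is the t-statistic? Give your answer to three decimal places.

2.903

Let group 1 = arm 1, group 2 = arm 2. H0: μ_1 = μ_2; H1: μ_1 > μ_2 (two-sample pooled-variance t-test, right-tailed).
s_p² = [(30−1)·11.9² + (31−1)·12.3²]/(30+31−2) = 146.532
t = (200 − 191)/√[146.532·(1/30 + 1/31)] = 2.903
df = n₁ + n₂ − 2 = 59
p-value = P(T ≥ 2.903) ≈ 0.0026
Since p ≈ 0.0026 < α = 0.05, reject H0; the evidence is statistically significant.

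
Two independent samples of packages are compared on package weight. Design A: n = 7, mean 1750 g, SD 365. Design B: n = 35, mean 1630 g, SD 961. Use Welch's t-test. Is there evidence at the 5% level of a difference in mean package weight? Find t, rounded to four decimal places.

Let group 1 = design A, group 2 = design B. H0: μ_1 = μ_2; H1: μ_1 ≠ μ_2 (Welch's two-sample t-test, two-sided).
t = (x̄_1 − x̄_2)/√(s_1²/n_1 + s_2²/n_2) = (1750 − 1630)/√(365²/7 + 961²/35) = 0.5631
Welch–Satterthwaite df ≈ 25.51
Two-sided p-value ≈ 0.5783
Since p ≈ 0.5783 > α = 0.05, fail to reject H0; the evidence is not statistically significant.

0.5631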